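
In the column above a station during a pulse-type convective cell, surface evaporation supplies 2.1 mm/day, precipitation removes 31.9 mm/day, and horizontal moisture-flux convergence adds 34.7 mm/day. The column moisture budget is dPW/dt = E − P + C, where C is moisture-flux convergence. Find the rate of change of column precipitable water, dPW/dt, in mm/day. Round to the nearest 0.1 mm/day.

dPW/dt = E − P + C = 2.1 − 31.9 + (34.7) = 4.9 mm/day.

dPW/dt ≈ 4.9 mm/day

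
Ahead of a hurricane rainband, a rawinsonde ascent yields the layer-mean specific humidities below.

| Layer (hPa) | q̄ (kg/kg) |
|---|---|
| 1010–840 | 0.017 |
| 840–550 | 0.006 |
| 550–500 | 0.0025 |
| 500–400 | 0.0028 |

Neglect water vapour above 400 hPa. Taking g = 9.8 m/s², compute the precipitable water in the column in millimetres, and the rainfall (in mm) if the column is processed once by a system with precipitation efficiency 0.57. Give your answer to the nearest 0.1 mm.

Precipitable water is the column-integrated vapour mass per unit area: PW = (1/g) Σ q̄ Δp, with q in kg/kg and Δp in Pa (1 kg/m² of water = 1 mm).
Layer 1010–840 hPa: Δp = 170 hPa = 17000 Pa, q̄ = 0.017 kg/kg → 0.017 × 17000 / 9.8 = 29.49 mm
Layer 840–550 hPa: Δp = 290 hPa = 29000 Pa, q̄ = 0.006 kg/kg → 0.006 × 29000 / 9.8 = 17.76 mm
Layer 550–500 hPa: Δp = 50 hPa = 5000 Pa, q̄ = 0.0025 kg/kg → 0.0025 × 5000 / 9.8 = 1.28 mm
Layer 500–400 hPa: Δp = 100 hPa = 10000 Pa, q̄ = 0.0028 kg/kg → 0.0028 × 10000 / 9.8 = 2.86 mm
PW = 29.49 + 17.76 + 1.28 + 2.86 = 51.39 ≈ 51.4 mm.
Rainfall = ε × PW = 0.57 × 51.4 = 29.3 mm.

PW ≈ 51.4 mm; rainfall ≈ 29.3 mm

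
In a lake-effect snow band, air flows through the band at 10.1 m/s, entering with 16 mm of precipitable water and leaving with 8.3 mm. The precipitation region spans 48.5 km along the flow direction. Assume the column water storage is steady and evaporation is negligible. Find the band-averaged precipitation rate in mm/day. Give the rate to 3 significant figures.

R ≈ 139 mm/day

Column moisture flux per unit crosswind length is F = V × PW.
Inflow: F_in = 10.1 × 16 = 161.6 mm·m/s
Outflow: F_out = 10.1 × 8.3 = 83.83 mm·m/s
Steady-state rate R = (F_in − F_out)/L = (161.6 − 83.83) / 48500 m = 1.604e-03 mm/s.
R = 1.604e-03 × 3600 × 24 = 139 mm/day.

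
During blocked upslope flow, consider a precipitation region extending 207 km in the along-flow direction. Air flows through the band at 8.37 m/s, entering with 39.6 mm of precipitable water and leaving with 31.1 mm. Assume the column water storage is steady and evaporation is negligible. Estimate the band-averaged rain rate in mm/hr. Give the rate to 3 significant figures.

Column moisture flux per unit crosswind length is F = V × PW.
Inflow: F_in = 8.37 × 39.6 = 331.452 mm·m/s
Outflow: F_out = 8.37 × 31.1 = 260.307 mm·m/s
Steady-state rate R = (F_in − F_out)/L = (331.452 − 260.307) / 207000 m = 3.437e-04 mm/s.
R = 3.437e-04 × 3600 = 1.24 mm/hr.

R ≈ 1.24 mm/hr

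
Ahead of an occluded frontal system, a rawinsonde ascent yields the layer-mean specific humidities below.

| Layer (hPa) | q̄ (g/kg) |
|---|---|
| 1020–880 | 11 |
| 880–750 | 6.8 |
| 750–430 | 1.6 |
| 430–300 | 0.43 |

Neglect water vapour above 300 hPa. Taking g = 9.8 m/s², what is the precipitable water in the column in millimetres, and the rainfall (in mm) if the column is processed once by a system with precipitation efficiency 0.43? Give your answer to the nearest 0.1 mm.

PW ≈ 30.5 mm; rainfall ≈ 13.1 mm

Precipitable water is the column-integrated vapour mass per unit area: PW = (1/g) Σ q̄ Δp, with q in kg/kg and Δp in Pa (1 kg/m² of water = 1 mm).
Layer 1020–880 hPa: Δp = 140 hPa = 14000 Pa, q̄ = 0.011 kg/kg → 0.011 × 14000 / 9.8 = 15.71 mm
Layer 880–750 hPa: Δp = 130 hPa = 13000 Pa, q̄ = 0.0068 kg/kg → 0.0068 × 13000 / 9.8 = 9.02 mm
Layer 750–430 hPa: Δp = 320 hPa = 32000 Pa, q̄ = 0.0016 kg/kg → 0.0016 × 32000 / 9.8 = 5.22 mm
Layer 430–300 hPa: Δp = 130 hPa = 13000 Pa, q̄ = 0.00043 kg/kg → 0.00043 × 13000 / 9.8 = 0.57 mm
PW = 15.71 + 9.02 + 5.22 + 0.57 = 30.52 ≈ 30.5 mm.
Rainfall = ε × PW = 0.43 × 30.5 = 13.1 mm.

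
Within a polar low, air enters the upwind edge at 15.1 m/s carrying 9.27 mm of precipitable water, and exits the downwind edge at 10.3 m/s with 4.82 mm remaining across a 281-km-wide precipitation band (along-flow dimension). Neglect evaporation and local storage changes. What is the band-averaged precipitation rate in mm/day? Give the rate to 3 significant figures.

Column moisture flux per unit crosswind length is F = V × PW.
Inflow: F_in = 15.1 × 9.27 = 139.977 mm·m/s
Outflow: F_out = 10.3 × 4.82 = 49.646 mm·m/s
Steady-state rate R = (F_in − F_out)/L = (139.977 − 49.646) / 281000 m = 3.215e-04 mm/s.
R = 3.215e-04 × 3600 × 24 = 27.8 mm/day.

R ≈ 27.8 mm/day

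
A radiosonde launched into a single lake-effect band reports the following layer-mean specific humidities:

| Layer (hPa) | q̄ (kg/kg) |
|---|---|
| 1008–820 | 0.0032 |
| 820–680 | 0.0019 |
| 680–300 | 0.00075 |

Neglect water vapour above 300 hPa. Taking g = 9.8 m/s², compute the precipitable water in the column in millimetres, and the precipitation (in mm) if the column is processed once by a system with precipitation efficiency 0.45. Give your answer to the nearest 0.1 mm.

PW ≈ 11.8 mm; precipitation ≈ 5.3 mm

Precipitable water is the column-integrated vapour mass per unit area: PW = (1/g) Σ q̄ Δp, with q in kg/kg and Δp in Pa (1 kg/m² of water = 1 mm).
Layer 1008–820 hPa: Δp = 188 hPa = 18800 Pa, q̄ = 0.0032 kg/kg → 0.0032 × 18800 / 9.8 = 6.14 mm
Layer 820–680 hPa: Δp = 140 hPa = 14000 Pa, q̄ = 0.0019 kg/kg → 0.0019 × 14000 / 9.8 = 2.71 mm
Layer 680–300 hPa: Δp = 380 hPa = 38000 Pa, q̄ = 0.00075 kg/kg → 0.00075 × 38000 / 9.8 = 2.91 mm
PW = 6.14 + 2.71 + 2.91 = 11.76 ≈ 11.8 mm.
Precipitation = ε × PW = 0.45 × 11.8 = 5.3 mm.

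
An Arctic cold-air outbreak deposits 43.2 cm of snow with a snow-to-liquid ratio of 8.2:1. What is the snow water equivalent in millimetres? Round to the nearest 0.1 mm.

SWE ≈ 52.7 mm

SWE = snow depth / ratio = 43.2 cm / 8.2 = 5.268 cm = 52.7 mm.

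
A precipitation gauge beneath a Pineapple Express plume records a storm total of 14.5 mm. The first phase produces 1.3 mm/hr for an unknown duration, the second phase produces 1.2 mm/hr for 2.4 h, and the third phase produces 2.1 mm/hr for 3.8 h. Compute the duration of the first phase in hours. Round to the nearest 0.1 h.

Known phases: 1.2 × 2.4 + 2.1 × 3.8 = 2.88 + 7.98 = 10.86 mm.
Remaining depth = 14.5 − 10.86 = 3.64 mm.
Duration = 3.64 / 1.3 = 2.8 h.

duration ≈ 2.8 h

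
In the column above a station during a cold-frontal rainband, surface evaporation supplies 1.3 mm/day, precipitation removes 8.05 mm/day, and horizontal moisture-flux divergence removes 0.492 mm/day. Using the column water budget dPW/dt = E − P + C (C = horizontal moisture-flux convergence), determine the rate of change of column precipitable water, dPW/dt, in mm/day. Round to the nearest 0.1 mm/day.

dPW/dt ≈ -7.2 mm/day

dPW/dt = E − P + C = 1.3 − 8.05 + (-0.492) = -7.2 mm/day.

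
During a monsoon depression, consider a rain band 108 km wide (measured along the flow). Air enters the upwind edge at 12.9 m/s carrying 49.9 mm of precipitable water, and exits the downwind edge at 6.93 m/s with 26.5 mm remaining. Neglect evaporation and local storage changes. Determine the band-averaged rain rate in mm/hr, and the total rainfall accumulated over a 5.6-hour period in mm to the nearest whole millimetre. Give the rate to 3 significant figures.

Column moisture flux per unit crosswind length is F = V × PW.
Inflow: F_in = 12.9 × 49.9 = 643.71 mm·m/s
Outflow: F_out = 6.93 × 26.5 = 183.645 mm·m/s
Steady-state rate R = (F_in − F_out)/L = (643.71 − 183.645) / 108000 m = 4.260e-03 mm/s.
R = 4.260e-03 × 3600 = 15.3 mm/hr.
Over 5.6 h: total = 15.3 × 5.6 = 85.68 ≈ 86 mm.

R ≈ 15.3 mm/hr; total ≈ 86 mm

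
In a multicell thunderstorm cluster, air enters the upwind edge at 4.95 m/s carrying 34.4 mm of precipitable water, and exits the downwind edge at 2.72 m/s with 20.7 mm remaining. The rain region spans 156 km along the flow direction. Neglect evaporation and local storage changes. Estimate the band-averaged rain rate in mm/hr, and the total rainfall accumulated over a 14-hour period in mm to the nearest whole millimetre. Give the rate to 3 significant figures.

Column moisture flux per unit crosswind length is F = V × PW.
Inflow: F_in = 4.95 × 34.4 = 170.28 mm·m/s
Outflow: F_out = 2.72 × 20.7 = 56.304 mm·m/s
Steady-state rate R = (F_in − F_out)/L = (170.28 − 56.304) / 156000 m = 7.306e-04 mm/s.
R = 7.306e-04 × 3600 = 2.63 mm/hr.
Over 14 h: total = 2.63 × 14 = 36.82 ≈ 37 mm.

R ≈ 2.63 mm/hr; total ≈ 37 mm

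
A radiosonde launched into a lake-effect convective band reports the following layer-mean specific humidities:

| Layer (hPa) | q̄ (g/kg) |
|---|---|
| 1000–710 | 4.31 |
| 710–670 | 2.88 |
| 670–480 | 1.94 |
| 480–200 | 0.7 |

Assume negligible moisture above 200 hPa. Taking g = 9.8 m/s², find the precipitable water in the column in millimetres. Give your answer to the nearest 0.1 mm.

Precipitable water is the column-integrated vapour mass per unit area: PW = (1/g) Σ q̄ Δp, with q in kg/kg and Δp in Pa (1 kg/m² of water = 1 mm).
Layer 1000–710 hPa: Δp = 290 hPa = 29000 Pa, q̄ = 0.00431 kg/kg → 0.00431 × 29000 / 9.8 = 12.75 mm
Layer 710–670 hPa: Δp = 40 hPa = 4000 Pa, q̄ = 0.00288 kg/kg → 0.00288 × 4000 / 9.8 = 1.18 mm
Layer 670–480 hPa: Δp = 190 hPa = 19000 Pa, q̄ = 0.00194 kg/kg → 0.00194 × 19000 / 9.8 = 3.76 mm
Layer 480–200 hPa: Δp = 280 hPa = 28000 Pa, q̄ = 0.0007 kg/kg → 0.0007 × 28000 / 9.8 = 2.00 mm
PW = 12.75 + 1.18 + 3.76 + 2.00 = 19.69 ≈ 19.7 mm.

PW ≈ 19.7 mm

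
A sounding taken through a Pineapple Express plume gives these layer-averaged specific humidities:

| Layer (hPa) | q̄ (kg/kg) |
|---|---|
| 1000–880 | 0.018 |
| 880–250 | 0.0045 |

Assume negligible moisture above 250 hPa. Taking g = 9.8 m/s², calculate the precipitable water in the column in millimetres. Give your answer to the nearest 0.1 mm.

Precipitable water is the column-integrated vapour mass per unit area: PW = (1/g) Σ q̄ Δp, with q in kg/kg and Δp in Pa (1 kg/m² of water = 1 mm).
Layer 1000–880 hPa: Δp = 120 hPa = 12000 Pa, q̄ = 0.018 kg/kg → 0.018 × 12000 / 9.8 = 22.04 mm
Layer 880–250 hPa: Δp = 630 hPa = 63000 Pa, q̄ = 0.0045 kg/kg → 0.0045 × 63000 / 9.8 = 28.93 mm
PW = 22.04 + 28.93 = 50.97 ≈ 51.0 mm.

PW ≈ 51.0 mm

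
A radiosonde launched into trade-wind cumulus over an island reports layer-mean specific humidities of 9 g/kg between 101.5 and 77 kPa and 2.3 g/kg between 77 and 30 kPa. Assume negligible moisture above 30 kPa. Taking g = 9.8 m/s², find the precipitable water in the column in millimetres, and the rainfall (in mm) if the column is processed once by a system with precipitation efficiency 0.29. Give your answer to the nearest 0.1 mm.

Precipitable water is the column-integrated vapour mass per unit area: PW = (1/g) Σ q̄ Δp, with q in kg/kg and Δp in Pa (1 kg/m² of water = 1 mm).
Layer 101.5–77 kPa: Δp = 245 hPa = 24500 Pa, q̄ = 0.009 kg/kg → 0.009 × 24500 / 9.8 = 22.50 mm
Layer 77–30 kPa: Δp = 470 hPa = 47000 Pa, q̄ = 0.0023 kg/kg → 0.0023 × 47000 / 9.8 = 11.03 mm
PW = 22.50 + 11.03 = 33.53 ≈ 33.5 mm.
Rainfall = ε × PW = 0.29 × 33.5 = 9.7 mm.

PW ≈ 33.5 mm; rainfall ≈ 9.7 mm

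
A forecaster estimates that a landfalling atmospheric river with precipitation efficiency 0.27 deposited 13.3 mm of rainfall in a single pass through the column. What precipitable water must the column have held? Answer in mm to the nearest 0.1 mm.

PW = rainfall / ε = 13.3 / 0.27 = 49.3 mm.

PW ≈ 49.3 mm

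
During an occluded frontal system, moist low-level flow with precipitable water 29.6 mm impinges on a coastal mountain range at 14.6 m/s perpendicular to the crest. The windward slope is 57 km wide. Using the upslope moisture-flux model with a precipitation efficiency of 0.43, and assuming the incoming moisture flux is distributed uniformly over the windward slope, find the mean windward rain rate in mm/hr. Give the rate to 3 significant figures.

Incoming column moisture flux per unit ridge length: F = V × PW = 14.6 × 29.6 = 432.16 mm·m/s.
Spread over the 57 km slope with efficiency ε = 0.43: R = ε·F/W = 0.43 × 432.16 / 57000 m = 3.260e-03 mm/s.
R = 3.260e-03 × 3600 = 11.7 mm/hr.

R ≈ 11.7 mm/hr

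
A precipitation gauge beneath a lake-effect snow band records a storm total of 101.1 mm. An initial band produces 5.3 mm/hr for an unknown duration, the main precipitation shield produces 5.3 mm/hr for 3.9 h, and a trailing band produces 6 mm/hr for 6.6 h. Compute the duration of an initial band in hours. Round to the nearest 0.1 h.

duration ≈ 7.7 h

Known phases: 5.3 × 3.9 + 6 × 6.6 = 20.67 + 39.6 = 60.27 mm.
Remaining depth = 101.1 − 60.27 = 40.83 mm.
Duration = 40.83 / 5.3 = 7.7 h.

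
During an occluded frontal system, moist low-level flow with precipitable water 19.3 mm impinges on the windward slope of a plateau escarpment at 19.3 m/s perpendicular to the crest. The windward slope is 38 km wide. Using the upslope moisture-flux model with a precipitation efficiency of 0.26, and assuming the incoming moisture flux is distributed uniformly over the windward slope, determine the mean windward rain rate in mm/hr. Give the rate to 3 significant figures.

Incoming column moisture flux per unit ridge length: F = V × PW = 19.3 × 19.3 = 372.49 mm·m/s.
Spread over the 38 km slope with efficiency ε = 0.26: R = ε·F/W = 0.26 × 372.49 / 38000 m = 2.549e-03 mm/s.
R = 2.549e-03 × 3600 = 9.18 mm/hr.

R ≈ 9.18 mm/hr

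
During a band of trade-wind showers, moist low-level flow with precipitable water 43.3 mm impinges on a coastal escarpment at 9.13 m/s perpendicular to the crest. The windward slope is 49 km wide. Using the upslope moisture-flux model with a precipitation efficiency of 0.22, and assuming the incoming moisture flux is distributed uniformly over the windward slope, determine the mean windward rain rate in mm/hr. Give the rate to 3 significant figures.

R ≈ 6.39 mm/hr

Incoming column moisture flux per unit ridge length: F = V × PW = 9.13 × 43.3 = 395.329 mm·m/s.
Spread over the 49 km slope with efficiency ε = 0.22: R = ε·F/W = 0.22 × 395.329 / 49000 m = 1.775e-03 mm/s.
R = 1.775e-03 × 3600 = 6.39 mm/hr.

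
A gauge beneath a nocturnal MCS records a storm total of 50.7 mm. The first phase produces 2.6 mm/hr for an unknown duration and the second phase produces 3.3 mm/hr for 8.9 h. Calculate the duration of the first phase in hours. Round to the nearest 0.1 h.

duration ≈ 8.2 h

Known phases: 3.3 × 8.9 = 29.37 mm.
Remaining depth = 50.7 − 29.37 = 21.33 mm.
Duration = 21.33 / 2.6 = 8.2 h.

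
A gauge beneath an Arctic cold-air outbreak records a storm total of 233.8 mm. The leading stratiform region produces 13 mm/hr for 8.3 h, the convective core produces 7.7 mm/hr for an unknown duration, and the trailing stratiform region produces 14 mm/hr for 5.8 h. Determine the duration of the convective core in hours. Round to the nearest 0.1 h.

duration ≈ 5.8 h

Known phases: 13 × 8.3 + 14 × 5.8 = 107.9 + 81.2 = 189.1 mm.
Remaining depth = 233.8 − 189.1 = 44.7 mm.
Duration = 44.7 / 7.7 = 5.8 h.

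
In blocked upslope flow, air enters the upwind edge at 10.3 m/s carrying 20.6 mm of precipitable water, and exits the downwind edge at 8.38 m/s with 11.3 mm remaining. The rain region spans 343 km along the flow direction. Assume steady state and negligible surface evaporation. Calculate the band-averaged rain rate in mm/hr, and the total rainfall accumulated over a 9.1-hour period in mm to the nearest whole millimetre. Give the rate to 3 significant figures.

R ≈ 1.23 mm/hr; total ≈ 11 mm

Column moisture flux per unit crosswind length is F = V × PW.
Inflow: F_in = 10.3 × 20.6 = 212.18 mm·m/s
Outflow: F_out = 8.38 × 11.3 = 94.694 mm·m/s
Steady-state rate R = (F_in − F_out)/L = (212.18 − 94.694) / 343000 m = 3.425e-04 mm/s.
R = 3.425e-04 × 3600 = 1.23 mm/hr.
Over 9.1 h: total = 1.23 × 9.1 = 11.193 ≈ 11 mm.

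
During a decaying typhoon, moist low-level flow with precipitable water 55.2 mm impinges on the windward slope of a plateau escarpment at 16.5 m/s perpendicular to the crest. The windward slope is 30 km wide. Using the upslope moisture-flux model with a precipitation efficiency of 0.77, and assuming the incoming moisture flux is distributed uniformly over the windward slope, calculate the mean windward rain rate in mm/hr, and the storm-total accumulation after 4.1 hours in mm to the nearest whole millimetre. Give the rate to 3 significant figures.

R ≈ 84.2 mm/hr; total ≈ 345 mm

Incoming column moisture flux per unit ridge length: F = V × PW = 16.5 × 55.2 = 910.8 mm·m/s.
Spread over the 30 km slope with efficiency ε = 0.77: R = ε·F/W = 0.77 × 910.8 / 30000 m = 2.338e-02 mm/s.
R = 2.338e-02 × 3600 = 84.2 mm/hr.
Over 4.1 h: total = 84.2 × 4.1 = 345.22 ≈ 345 mm.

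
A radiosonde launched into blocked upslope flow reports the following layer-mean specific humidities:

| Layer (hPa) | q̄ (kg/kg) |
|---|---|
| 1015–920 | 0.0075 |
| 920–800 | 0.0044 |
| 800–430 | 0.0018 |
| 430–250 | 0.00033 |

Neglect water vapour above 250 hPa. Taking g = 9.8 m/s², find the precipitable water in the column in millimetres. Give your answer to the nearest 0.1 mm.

PW ≈ 20.1 mm

Precipitable water is the column-integrated vapour mass per unit area: PW = (1/g) Σ q̄ Δp, with q in kg/kg and Δp in Pa (1 kg/m² of water = 1 mm).
Layer 1015–920 hPa: Δp = 95 hPa = 9500 Pa, q̄ = 0.0075 kg/kg → 0.0075 × 9500 / 9.8 = 7.27 mm
Layer 920–800 hPa: Δp = 120 hPa = 12000 Pa, q̄ = 0.0044 kg/kg → 0.0044 × 12000 / 9.8 = 5.39 mm
Layer 800–430 hPa: Δp = 370 hPa = 37000 Pa, q̄ = 0.0018 kg/kg → 0.0018 × 37000 / 9.8 = 6.80 mm
Layer 430–250 hPa: Δp = 180 hPa = 18000 Pa, q̄ = 0.00033 kg/kg → 0.00033 × 18000 / 9.8 = 0.61 mm
PW = 7.27 + 5.39 + 6.80 + 0.61 = 20.07 ≈ 20.1 mm.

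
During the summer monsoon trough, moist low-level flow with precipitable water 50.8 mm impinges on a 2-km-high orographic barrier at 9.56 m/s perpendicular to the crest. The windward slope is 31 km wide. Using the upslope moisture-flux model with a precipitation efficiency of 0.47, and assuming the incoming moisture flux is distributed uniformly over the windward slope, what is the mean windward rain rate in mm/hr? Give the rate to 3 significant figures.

Incoming column moisture flux per unit ridge length: F = V × PW = 9.56 × 50.8 = 485.648 mm·m/s.
Spread over the 31 km slope with efficiency ε = 0.47: R = ε·F/W = 0.47 × 485.648 / 31000 m = 7.363e-03 mm/s.
R = 7.363e-03 × 3600 = 26.5 mm/hr.

R ≈ 26.5 mm/hr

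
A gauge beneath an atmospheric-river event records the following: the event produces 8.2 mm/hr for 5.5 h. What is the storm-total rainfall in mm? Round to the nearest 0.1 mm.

total ≈ 45.1 mm

Total = Σ Rᵢ Δtᵢ = 8.2 × 5.5
      = 45.1 = 45.1 mm.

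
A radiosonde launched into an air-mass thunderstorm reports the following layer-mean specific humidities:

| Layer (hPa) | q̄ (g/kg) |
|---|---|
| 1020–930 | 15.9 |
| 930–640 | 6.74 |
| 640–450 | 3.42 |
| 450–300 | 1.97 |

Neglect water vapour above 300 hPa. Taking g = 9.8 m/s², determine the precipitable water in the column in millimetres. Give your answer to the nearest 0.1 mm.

PW ≈ 44.2 mm

Precipitable water is the column-integrated vapour mass per unit area: PW = (1/g) Σ q̄ Δp, with q in kg/kg and Δp in Pa (1 kg/m² of water = 1 mm).
Layer 1020–930 hPa: Δp = 90 hPa = 9000 Pa, q̄ = 0.0159 kg/kg → 0.0159 × 9000 / 9.8 = 14.60 mm
Layer 930–640 hPa: Δp = 290 hPa = 29000 Pa, q̄ = 0.00674 kg/kg → 0.00674 × 29000 / 9.8 = 19.94 mm
Layer 640–450 hPa: Δp = 190 hPa = 19000 Pa, q̄ = 0.00342 kg/kg → 0.00342 × 19000 / 9.8 = 6.63 mm
Layer 450–300 hPa: Δp = 150 hPa = 15000 Pa, q̄ = 0.00197 kg/kg → 0.00197 × 15000 / 9.8 = 3.02 mm
PW = 14.60 + 19.94 + 6.63 + 3.02 = 44.19 ≈ 44.2 mm.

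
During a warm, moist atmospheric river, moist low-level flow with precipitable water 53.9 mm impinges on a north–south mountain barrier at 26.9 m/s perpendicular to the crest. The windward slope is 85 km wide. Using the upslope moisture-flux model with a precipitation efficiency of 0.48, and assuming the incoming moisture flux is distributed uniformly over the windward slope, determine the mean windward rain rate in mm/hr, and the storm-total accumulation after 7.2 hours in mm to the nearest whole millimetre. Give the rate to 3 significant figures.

Incoming column moisture flux per unit ridge length: F = V × PW = 26.9 × 53.9 = 1449.91 mm·m/s.
Spread over the 85 km slope with efficiency ε = 0.48: R = ε·F/W = 0.48 × 1449.91 / 85000 m = 8.188e-03 mm/s.
R = 8.188e-03 × 3600 = 29.5 mm/hr.
Over 7.2 h: total = 29.5 × 7.2 = 212.4 ≈ 212 mm.

R ≈ 29.5 mm/hr; total ≈ 212 mm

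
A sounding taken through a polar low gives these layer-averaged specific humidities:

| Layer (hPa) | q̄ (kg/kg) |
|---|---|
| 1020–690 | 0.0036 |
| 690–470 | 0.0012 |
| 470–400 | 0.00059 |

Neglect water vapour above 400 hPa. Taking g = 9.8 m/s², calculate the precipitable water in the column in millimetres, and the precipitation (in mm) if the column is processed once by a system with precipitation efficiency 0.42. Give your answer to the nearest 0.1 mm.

PW ≈ 15.2 mm; precipitation ≈ 6.4 mm

Precipitable water is the column-integrated vapour mass per unit area: PW = (1/g) Σ q̄ Δp, with q in kg/kg and Δp in Pa (1 kg/m² of water = 1 mm).
Layer 1020–690 hPa: Δp = 330 hPa = 33000 Pa, q̄ = 0.0036 kg/kg → 0.0036 × 33000 / 9.8 = 12.12 mm
Layer 690–470 hPa: Δp = 220 hPa = 22000 Pa, q̄ = 0.0012 kg/kg → 0.0012 × 22000 / 9.8 = 2.69 mm
Layer 470–400 hPa: Δp = 70 hPa = 7000 Pa, q̄ = 0.00059 kg/kg → 0.00059 × 7000 / 9.8 = 0.42 mm
PW = 12.12 + 2.69 + 0.42 = 15.23 ≈ 15.2 mm.
Precipitation = ε × PW = 0.42 × 15.2 = 6.4 mm.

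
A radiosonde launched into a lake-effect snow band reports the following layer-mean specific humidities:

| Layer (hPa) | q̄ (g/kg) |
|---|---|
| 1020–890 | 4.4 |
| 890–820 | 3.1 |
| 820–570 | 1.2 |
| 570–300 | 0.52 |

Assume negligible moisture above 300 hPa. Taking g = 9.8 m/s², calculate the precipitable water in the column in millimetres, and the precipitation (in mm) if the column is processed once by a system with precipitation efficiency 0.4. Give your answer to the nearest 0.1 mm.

PW ≈ 12.5 mm; precipitation ≈ 5.0 mm

Precipitable water is the column-integrated vapour mass per unit area: PW = (1/g) Σ q̄ Δp, with q in kg/kg and Δp in Pa (1 kg/m² of water = 1 mm).
Layer 1020–890 hPa: Δp = 130 hPa = 13000 Pa, q̄ = 0.0044 kg/kg → 0.0044 × 13000 / 9.8 = 5.84 mm
Layer 890–820 hPa: Δp = 70 hPa = 7000 Pa, q̄ = 0.0031 kg/kg → 0.0031 × 7000 / 9.8 = 2.21 mm
Layer 820–570 hPa: Δp = 250 hPa = 25000 Pa, q̄ = 0.0012 kg/kg → 0.0012 × 25000 / 9.8 = 3.06 mm
Layer 570–300 hPa: Δp = 270 hPa = 27000 Pa, q̄ = 0.00052 kg/kg → 0.00052 × 27000 / 9.8 = 1.43 mm
PW = 5.84 + 2.21 + 3.06 + 1.43 = 12.54 ≈ 12.5 mm.
Precipitation = ε × PW = 0.4 × 12.5 = 5.0 mm.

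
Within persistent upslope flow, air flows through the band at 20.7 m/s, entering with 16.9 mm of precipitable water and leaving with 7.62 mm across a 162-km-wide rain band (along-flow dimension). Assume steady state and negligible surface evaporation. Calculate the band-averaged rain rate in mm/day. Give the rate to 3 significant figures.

R ≈ 102 mm/day

Column moisture flux per unit crosswind length is F = V × PW.
Inflow: F_in = 20.7 × 16.9 = 349.83 mm·m/s
Outflow: F_out = 20.7 × 7.62 = 157.734 mm·m/s
Steady-state rate R = (F_in − F_out)/L = (349.83 − 157.734) / 162000 m = 1.186e-03 mm/s.
R = 1.186e-03 × 3600 × 24 = 102 mm/day.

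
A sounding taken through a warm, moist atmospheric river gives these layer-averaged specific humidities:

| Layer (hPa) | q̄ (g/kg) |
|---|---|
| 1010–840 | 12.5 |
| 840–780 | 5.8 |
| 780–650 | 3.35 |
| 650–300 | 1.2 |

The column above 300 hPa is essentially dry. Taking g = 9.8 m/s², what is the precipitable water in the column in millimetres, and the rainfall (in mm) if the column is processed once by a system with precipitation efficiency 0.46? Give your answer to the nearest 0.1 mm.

Precipitable water is the column-integrated vapour mass per unit area: PW = (1/g) Σ q̄ Δp, with q in kg/kg and Δp in Pa (1 kg/m² of water = 1 mm).
Layer 1010–840 hPa: Δp = 170 hPa = 17000 Pa, q̄ = 0.0125 kg/kg → 0.0125 × 17000 / 9.8 = 21.68 mm
Layer 840–780 hPa: Δp = 60 hPa = 6000 Pa, q̄ = 0.0058 kg/kg → 0.0058 × 6000 / 9.8 = 3.55 mm
Layer 780–650 hPa: Δp = 130 hPa = 13000 Pa, q̄ = 0.00335 kg/kg → 0.00335 × 13000 / 9.8 = 4.44 mm
Layer 650–300 hPa: Δp = 350 hPa = 35000 Pa, q̄ = 0.0012 kg/kg → 0.0012 × 35000 / 9.8 = 4.29 mm
PW = 21.68 + 3.55 + 4.44 + 4.29 = 33.96 ≈ 34.0 mm.
Rainfall = ε × PW = 0.46 × 34.0 = 15.6 mm.

PW ≈ 34.0 mm; rainfall ≈ 15.6 mm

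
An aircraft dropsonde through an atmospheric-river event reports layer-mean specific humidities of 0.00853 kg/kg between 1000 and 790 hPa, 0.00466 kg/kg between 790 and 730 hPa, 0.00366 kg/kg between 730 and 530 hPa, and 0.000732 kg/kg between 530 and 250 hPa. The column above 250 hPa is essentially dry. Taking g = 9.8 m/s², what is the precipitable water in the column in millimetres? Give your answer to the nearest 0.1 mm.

PW ≈ 30.7 mm

Precipitable water is the column-integrated vapour mass per unit area: PW = (1/g) Σ q̄ Δp, with q in kg/kg and Δp in Pa (1 kg/m² of water = 1 mm).
Layer 1000–790 hPa: Δp = 210 hPa = 21000 Pa, q̄ = 0.00853 kg/kg → 0.00853 × 21000 / 9.8 = 18.28 mm
Layer 790–730 hPa: Δp = 60 hPa = 6000 Pa, q̄ = 0.00466 kg/kg → 0.00466 × 6000 / 9.8 = 2.85 mm
Layer 730–530 hPa: Δp = 200 hPa = 20000 Pa, q̄ = 0.00366 kg/kg → 0.00366 × 20000 / 9.8 = 7.47 mm
Layer 530–250 hPa: Δp = 280 hPa = 28000 Pa, q̄ = 0.000732 kg/kg → 0.000732 × 28000 / 9.8 = 2.09 mm
PW = 18.28 + 2.85 + 7.47 + 2.09 = 30.69 ≈ 30.7 mm.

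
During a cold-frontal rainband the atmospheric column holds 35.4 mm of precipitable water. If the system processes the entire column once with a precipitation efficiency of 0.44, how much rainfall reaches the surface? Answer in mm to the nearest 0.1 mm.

rainfall ≈ 15.6 mm

Rainfall = ε × PW = 0.44 × 35.4 = 15.6 mm.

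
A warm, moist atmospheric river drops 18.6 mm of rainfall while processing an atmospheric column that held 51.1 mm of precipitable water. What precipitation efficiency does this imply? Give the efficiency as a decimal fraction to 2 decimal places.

ε ≈ 0.36

ε = rainfall / PW = 18.6 / 51.1 = 0.36.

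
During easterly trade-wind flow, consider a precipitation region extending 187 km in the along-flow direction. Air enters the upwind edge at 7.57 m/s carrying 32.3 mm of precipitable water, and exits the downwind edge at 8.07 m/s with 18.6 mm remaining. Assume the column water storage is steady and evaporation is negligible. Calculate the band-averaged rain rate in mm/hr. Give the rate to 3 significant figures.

Column moisture flux per unit crosswind length is F = V × PW.
Inflow: F_in = 7.57 × 32.3 = 244.511 mm·m/s
Outflow: F_out = 8.07 × 18.6 = 150.102 mm·m/s
Steady-state rate R = (F_in − F_out)/L = (244.511 − 150.102) / 187000 m = 5.049e-04 mm/s.
R = 5.049e-04 × 3600 = 1.82 mm/hr.

R ≈ 1.82 mm/hr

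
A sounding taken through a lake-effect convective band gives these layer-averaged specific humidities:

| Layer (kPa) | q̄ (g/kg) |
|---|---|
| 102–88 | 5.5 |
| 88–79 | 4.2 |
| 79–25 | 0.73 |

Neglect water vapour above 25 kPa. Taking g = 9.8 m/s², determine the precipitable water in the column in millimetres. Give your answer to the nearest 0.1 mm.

Precipitable water is the column-integrated vapour mass per unit area: PW = (1/g) Σ q̄ Δp, with q in kg/kg and Δp in Pa (1 kg/m² of water = 1 mm).
Layer 102–88 kPa: Δp = 140 hPa = 14000 Pa, q̄ = 0.0055 kg/kg → 0.0055 × 14000 / 9.8 = 7.86 mm
Layer 88–79 kPa: Δp = 90 hPa = 9000 Pa, q̄ = 0.0042 kg/kg → 0.0042 × 9000 / 9.8 = 3.86 mm
Layer 79–25 kPa: Δp = 540 hPa = 54000 Pa, q̄ = 0.00073 kg/kg → 0.00073 × 54000 / 9.8 = 4.02 mm
PW = 7.86 + 3.86 + 4.02 = 15.74 ≈ 15.7 mm.

PW ≈ 15.7 mm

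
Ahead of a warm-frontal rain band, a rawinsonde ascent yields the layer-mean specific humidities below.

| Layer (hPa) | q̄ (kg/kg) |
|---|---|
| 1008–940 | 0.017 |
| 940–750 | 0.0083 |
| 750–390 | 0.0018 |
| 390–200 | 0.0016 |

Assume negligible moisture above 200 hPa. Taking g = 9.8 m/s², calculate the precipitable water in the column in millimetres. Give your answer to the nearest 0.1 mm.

Precipitable water is the column-integrated vapour mass per unit area: PW = (1/g) Σ q̄ Δp, with q in kg/kg and Δp in Pa (1 kg/m² of water = 1 mm).
Layer 1008–940 hPa: Δp = 68 hPa = 6800 Pa, q̄ = 0.017 kg/kg → 0.017 × 6800 / 9.8 = 11.80 mm
Layer 940–750 hPa: Δp = 190 hPa = 19000 Pa, q̄ = 0.0083 kg/kg → 0.0083 × 19000 / 9.8 = 16.09 mm
Layer 750–390 hPa: Δp = 360 hPa = 36000 Pa, q̄ = 0.0018 kg/kg → 0.0018 × 36000 / 9.8 = 6.61 mm
Layer 390–200 hPa: Δp = 190 hPa = 19000 Pa, q̄ = 0.0016 kg/kg → 0.0016 × 19000 / 9.8 = 3.10 mm
PW = 11.80 + 16.09 + 6.61 + 3.10 = 37.60 ≈ 37.6 mm.

PW ≈ 37.6 mm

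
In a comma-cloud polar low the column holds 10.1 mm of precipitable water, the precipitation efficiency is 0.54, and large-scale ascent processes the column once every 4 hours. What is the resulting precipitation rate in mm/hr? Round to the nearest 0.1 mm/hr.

Each overturning extracts ε × PW = 0.54 × 10.1 = 5.454 mm.
Rate = ε·PW / τ = 5.454 / 4 h = 1.4 mm/hr.

R ≈ 1.4 mm/hr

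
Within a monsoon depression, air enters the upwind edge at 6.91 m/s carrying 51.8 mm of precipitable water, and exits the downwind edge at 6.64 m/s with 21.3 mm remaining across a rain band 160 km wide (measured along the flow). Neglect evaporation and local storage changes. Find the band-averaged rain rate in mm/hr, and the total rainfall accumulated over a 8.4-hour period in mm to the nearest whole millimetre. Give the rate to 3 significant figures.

R ≈ 4.87 mm/hr; total ≈ 41 mm

Column moisture flux per unit crosswind length is F = V × PW.
Inflow: F_in = 6.91 × 51.8 = 357.938 mm·m/s
Outflow: F_out = 6.64 × 21.3 = 141.432 mm·m/s
Steady-state rate R = (F_in − F_out)/L = (357.938 − 141.432) / 160000 m = 1.353e-03 mm/s.
R = 1.353e-03 × 3600 = 4.87 mm/hr.
Over 8.4 h: total = 4.87 × 8.4 = 40.908 ≈ 41 mm.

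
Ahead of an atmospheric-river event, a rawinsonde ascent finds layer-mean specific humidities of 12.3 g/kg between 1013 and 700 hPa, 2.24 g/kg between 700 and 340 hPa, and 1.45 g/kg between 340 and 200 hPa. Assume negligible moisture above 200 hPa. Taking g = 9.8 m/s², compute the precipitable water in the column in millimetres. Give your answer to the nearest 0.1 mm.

PW ≈ 49.6 mm

Precipitable water is the column-integrated vapour mass per unit area: PW = (1/g) Σ q̄ Δp, with q in kg/kg and Δp in Pa (1 kg/m² of water = 1 mm).
Layer 1013–700 hPa: Δp = 313 hPa = 31300 Pa, q̄ = 0.0123 kg/kg → 0.0123 × 31300 / 9.8 = 39.28 mm
Layer 700–340 hPa: Δp = 360 hPa = 36000 Pa, q̄ = 0.00224 kg/kg → 0.00224 × 36000 / 9.8 = 8.23 mm
Layer 340–200 hPa: Δp = 140 hPa = 14000 Pa, q̄ = 0.00145 kg/kg → 0.00145 × 14000 / 9.8 = 2.07 mm
PW = 39.28 + 8.23 + 2.07 = 49.58 ≈ 49.6 mm.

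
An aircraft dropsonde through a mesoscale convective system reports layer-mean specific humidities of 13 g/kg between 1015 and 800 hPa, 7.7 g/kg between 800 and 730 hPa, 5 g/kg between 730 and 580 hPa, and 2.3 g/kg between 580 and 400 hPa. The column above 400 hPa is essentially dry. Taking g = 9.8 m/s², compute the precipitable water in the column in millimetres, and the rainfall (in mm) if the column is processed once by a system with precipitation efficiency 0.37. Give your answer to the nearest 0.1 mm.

Precipitable water is the column-integrated vapour mass per unit area: PW = (1/g) Σ q̄ Δp, with q in kg/kg and Δp in Pa (1 kg/m² of water = 1 mm).
Layer 1015–800 hPa: Δp = 215 hPa = 21500 Pa, q̄ = 0.013 kg/kg → 0.013 × 21500 / 9.8 = 28.52 mm
Layer 800–730 hPa: Δp = 70 hPa = 7000 Pa, q̄ = 0.0077 kg/kg → 0.0077 × 7000 / 9.8 = 5.50 mm
Layer 730–580 hPa: Δp = 150 hPa = 15000 Pa, q̄ = 0.005 kg/kg → 0.005 × 15000 / 9.8 = 7.65 mm
Layer 580–400 hPa: Δp = 180 hPa = 18000 Pa, q̄ = 0.0023 kg/kg → 0.0023 × 18000 / 9.8 = 4.22 mm
PW = 28.52 + 5.50 + 7.65 + 4.22 = 45.89 ≈ 45.9 mm.
Rainfall = ε × PW = 0.37 × 45.9 = 17.0 mm.

PW ≈ 45.9 mm; rainfall ≈ 17.0 mm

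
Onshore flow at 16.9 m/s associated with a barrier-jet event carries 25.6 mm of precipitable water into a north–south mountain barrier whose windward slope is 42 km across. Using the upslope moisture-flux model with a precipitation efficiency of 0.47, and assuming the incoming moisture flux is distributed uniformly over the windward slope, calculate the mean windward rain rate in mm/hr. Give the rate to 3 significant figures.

R ≈ 17.4 mm/hr

Incoming column moisture flux per unit ridge length: F = V × PW = 16.9 × 25.6 = 432.64 mm·m/s.
Spread over the 42 km slope with efficiency ε = 0.47: R = ε·F/W = 0.47 × 432.64 / 42000 m = 4.841e-03 mm/s.
R = 4.841e-03 × 3600 = 17.4 mm/hr.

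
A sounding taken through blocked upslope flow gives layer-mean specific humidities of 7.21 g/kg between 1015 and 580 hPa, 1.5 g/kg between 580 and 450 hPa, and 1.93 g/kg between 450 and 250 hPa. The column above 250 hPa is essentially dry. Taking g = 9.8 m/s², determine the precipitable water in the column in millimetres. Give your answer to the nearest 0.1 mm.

PW ≈ 37.9 mm

Precipitable water is the column-integrated vapour mass per unit area: PW = (1/g) Σ q̄ Δp, with q in kg/kg and Δp in Pa (1 kg/m² of water = 1 mm).
Layer 1015–580 hPa: Δp = 435 hPa = 43500 Pa, q̄ = 0.00721 kg/kg → 0.00721 × 43500 / 9.8 = 32.00 mm
Layer 580–450 hPa: Δp = 130 hPa = 13000 Pa, q̄ = 0.0015 kg/kg → 0.0015 × 13000 / 9.8 = 1.99 mm
Layer 450–250 hPa: Δp = 200 hPa = 20000 Pa, q̄ = 0.00193 kg/kg → 0.00193 × 20000 / 9.8 = 3.94 mm
PW = 32.00 + 1.99 + 3.94 = 37.93 ≈ 37.9 mm.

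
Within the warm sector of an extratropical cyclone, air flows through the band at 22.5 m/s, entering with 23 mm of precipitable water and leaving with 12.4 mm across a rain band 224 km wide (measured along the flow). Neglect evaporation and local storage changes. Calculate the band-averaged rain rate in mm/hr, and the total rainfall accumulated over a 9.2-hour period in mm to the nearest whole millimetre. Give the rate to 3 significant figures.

Column moisture flux per unit crosswind length is F = V × PW.
Inflow: F_in = 22.5 × 23 = 517.5 mm·m/s
Outflow: F_out = 22.5 × 12.4 = 279 mm·m/s
Steady-state rate R = (F_in − F_out)/L = (517.5 − 279) / 224000 m = 1.065e-03 mm/s.
R = 1.065e-03 × 3600 = 3.83 mm/hr.
Over 9.2 h: total = 3.83 × 9.2 = 35.236 ≈ 35 mm.

R ≈ 3.83 mm/hr; total ≈ 35 mm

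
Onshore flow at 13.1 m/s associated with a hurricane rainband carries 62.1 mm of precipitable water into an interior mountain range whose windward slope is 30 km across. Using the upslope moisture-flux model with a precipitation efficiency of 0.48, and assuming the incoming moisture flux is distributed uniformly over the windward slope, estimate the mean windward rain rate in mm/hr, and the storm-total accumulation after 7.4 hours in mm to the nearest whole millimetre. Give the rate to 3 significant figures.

R ≈ 46.9 mm/hr; total ≈ 347 mm

Incoming column moisture flux per unit ridge length: F = V × PW = 13.1 × 62.1 = 813.51 mm·m/s.
Spread over the 30 km slope with efficiency ε = 0.48: R = ε·F/W = 0.48 × 813.51 / 30000 m = 1.302e-02 mm/s.
R = 1.302e-02 × 3600 = 46.9 mm/hr.
Over 7.4 h: total = 46.9 × 7.4 = 347.06 ≈ 347 mm.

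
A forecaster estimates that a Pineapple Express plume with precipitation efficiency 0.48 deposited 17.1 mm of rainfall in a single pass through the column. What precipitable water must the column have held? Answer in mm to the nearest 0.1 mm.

PW ≈ 35.6 mm

PW = rainfall / ε = 17.1 / 0.48 = 35.6 mm.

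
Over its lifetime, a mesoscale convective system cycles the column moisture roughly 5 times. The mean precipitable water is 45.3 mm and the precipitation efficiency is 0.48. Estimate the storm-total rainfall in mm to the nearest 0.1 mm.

rainfall ≈ 108.7 mm

Each cycle deposits ε × PW = 0.48 × 45.3 = 21.744 mm.
Over 5 cycles: 5 × 21.744 = 108.7 mm.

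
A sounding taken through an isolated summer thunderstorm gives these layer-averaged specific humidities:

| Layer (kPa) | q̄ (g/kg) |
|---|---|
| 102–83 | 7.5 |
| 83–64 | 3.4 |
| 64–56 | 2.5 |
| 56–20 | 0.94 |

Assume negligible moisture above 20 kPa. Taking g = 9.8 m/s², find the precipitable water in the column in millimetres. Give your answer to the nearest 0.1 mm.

Precipitable water is the column-integrated vapour mass per unit area: PW = (1/g) Σ q̄ Δp, with q in kg/kg and Δp in Pa (1 kg/m² of water = 1 mm).
Layer 102–83 kPa: Δp = 190 hPa = 19000 Pa, q̄ = 0.0075 kg/kg → 0.0075 × 19000 / 9.8 = 14.54 mm
Layer 83–64 kPa: Δp = 190 hPa = 19000 Pa, q̄ = 0.0034 kg/kg → 0.0034 × 19000 / 9.8 = 6.59 mm
Layer 64–56 kPa: Δp = 80 hPa = 8000 Pa, q̄ = 0.0025 kg/kg → 0.0025 × 8000 / 9.8 = 2.04 mm
Layer 56–20 kPa: Δp = 360 hPa = 36000 Pa, q̄ = 0.00094 kg/kg → 0.00094 × 36000 / 9.8 = 3.45 mm
PW = 14.54 + 6.59 + 2.04 + 3.45 = 26.62 ≈ 26.6 mm.

PW ≈ 26.6 mm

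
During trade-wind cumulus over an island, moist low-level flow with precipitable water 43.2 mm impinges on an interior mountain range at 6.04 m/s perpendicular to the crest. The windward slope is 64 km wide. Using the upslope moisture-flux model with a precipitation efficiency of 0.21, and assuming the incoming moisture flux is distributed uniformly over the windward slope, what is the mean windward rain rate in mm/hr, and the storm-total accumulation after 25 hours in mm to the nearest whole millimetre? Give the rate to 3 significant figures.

Incoming column moisture flux per unit ridge length: F = V × PW = 6.04 × 43.2 = 260.928 mm·m/s.
Spread over the 64 km slope with efficiency ε = 0.21: R = ε·F/W = 0.21 × 260.928 / 64000 m = 8.562e-04 mm/s.
R = 8.562e-04 × 3600 = 3.08 mm/hr.
Over 25 h: total = 3.08 × 25 = 77 mm.

R ≈ 3.08 mm/hr; total ≈ 77 mm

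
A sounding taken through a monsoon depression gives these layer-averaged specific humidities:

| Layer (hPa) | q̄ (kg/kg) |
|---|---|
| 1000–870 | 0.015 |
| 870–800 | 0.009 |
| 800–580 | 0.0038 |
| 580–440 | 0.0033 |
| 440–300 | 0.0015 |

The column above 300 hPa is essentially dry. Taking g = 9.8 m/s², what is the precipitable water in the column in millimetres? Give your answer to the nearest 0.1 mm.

Precipitable water is the column-integrated vapour mass per unit area: PW = (1/g) Σ q̄ Δp, with q in kg/kg and Δp in Pa (1 kg/m² of water = 1 mm).
Layer 1000–870 hPa: Δp = 130 hPa = 13000 Pa, q̄ = 0.015 kg/kg → 0.015 × 13000 / 9.8 = 19.90 mm
Layer 870–800 hPa: Δp = 70 hPa = 7000 Pa, q̄ = 0.009 kg/kg → 0.009 × 7000 / 9.8 = 6.43 mm
Layer 800–580 hPa: Δp = 220 hPa = 22000 Pa, q̄ = 0.0038 kg/kg → 0.0038 × 22000 / 9.8 = 8.53 mm
Layer 580–440 hPa: Δp = 140 hPa = 14000 Pa, q̄ = 0.0033 kg/kg → 0.0033 × 14000 / 9.8 = 4.71 mm
Layer 440–300 hPa: Δp = 140 hPa = 14000 Pa, q̄ = 0.0015 kg/kg → 0.0015 × 14000 / 9.8 = 2.14 mm
PW = 19.90 + 6.43 + 8.53 + 4.71 + 2.14 = 41.71 ≈ 41.7 mm.

PW ≈ 41.7 mm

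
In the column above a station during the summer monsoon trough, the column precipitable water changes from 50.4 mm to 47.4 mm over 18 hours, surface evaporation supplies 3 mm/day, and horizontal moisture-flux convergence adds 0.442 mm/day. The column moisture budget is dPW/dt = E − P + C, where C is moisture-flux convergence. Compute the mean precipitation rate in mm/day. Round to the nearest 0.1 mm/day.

dPW/dt = (47.4 − 50.4) mm / (18/24 day) = -4.000 mm/day.
P = E + C − dPW/dt = 3 + (0.442) − (-4.000) = 7.4 mm/day.

P ≈ 7.4 mm/day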